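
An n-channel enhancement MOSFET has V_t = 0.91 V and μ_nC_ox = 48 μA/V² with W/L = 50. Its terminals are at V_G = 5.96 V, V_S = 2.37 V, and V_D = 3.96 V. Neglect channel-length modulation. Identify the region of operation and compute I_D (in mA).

V_GS = V_G − V_S = 5.96 − 2.37 = 3.59 V; V_DS = V_D − V_S = 3.96 − 2.37 = 1.59 V.
k_n = μ_nC_ox · (W/L) = 2.4 mA/V².
V_ov = V_GS − V_t = 3.59 − 0.91 = 2.68 V.
Since V_DS = 1.59 V < V_ov = 2.68 V, the device is in the triode region.
I_D = k_n [V_ov · V_DS − ½ V_DS²] = 2.4 × [2.68 × 1.59 − 0.5 × 1.59²] = 7.19 mA.

Triode; I_D = 7.19 mA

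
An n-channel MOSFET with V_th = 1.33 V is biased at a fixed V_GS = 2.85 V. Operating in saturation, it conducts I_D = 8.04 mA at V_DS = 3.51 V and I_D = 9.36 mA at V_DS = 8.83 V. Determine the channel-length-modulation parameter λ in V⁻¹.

λ = 0.0346 V⁻¹

With V_GS fixed, I_D ∝ (1 + λ V_DS) in saturation, so I_D2/I_D1 = (1 + λ V_DS2)/(1 + λ V_DS1).
9.36/8.04 = 1.164 = (1 + 8.83 λ)/(1 + 3.51 λ).
Solving: λ (I_D1 V_DS2 − I_D2 V_DS1) = I_D2 − I_D1, so λ = (9.36 − 8.04) / (8.04 × 8.83 − 9.36 × 3.51) = 1.32 / 38.1 = 0.0346 V⁻¹.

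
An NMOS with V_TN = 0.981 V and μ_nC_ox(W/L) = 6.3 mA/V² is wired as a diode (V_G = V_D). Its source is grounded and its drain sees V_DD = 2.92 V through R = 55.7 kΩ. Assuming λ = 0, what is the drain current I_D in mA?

I_D = 0.0330 mA

With gate tied to drain, V_GS = V_DS ≥ V_GS − V_TN, so the device is in saturation.
KCL at the drain: ½ k_n (V_GS − V_TN)² = (V_DD − V_GS)/R.
Let x = V_GS − 0.981. Then 175 x² + x − 1.939 = 0, giving x = 0.102 V (positive root), so V_GS = 1.08 V.
I_D = (V_DD − V_GS)/R = (2.92 − 1.08) / 55.7 = 0.033 mA.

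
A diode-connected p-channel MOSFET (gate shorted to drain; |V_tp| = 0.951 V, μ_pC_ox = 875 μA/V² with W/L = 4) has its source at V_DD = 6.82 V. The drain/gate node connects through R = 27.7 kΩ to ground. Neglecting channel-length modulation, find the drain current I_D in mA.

With gate tied to drain, V_SG = V_SD ≥ V_SG − |V_tp|, so the device is in saturation.
k_p = μ_pC_ox · (W/L) = 3.5 mA/V².
KCL at the drain: ½ k_p (V_SG − |V_tp|)² = (V_DD − V_SG)/R.
Let x = V_SG − 0.951. Then 48.5 x² + x − 5.869 = 0, giving x = 0.338 V (positive root), so V_SG = 1.29 V.
I_D = (V_DD − V_SG)/R = (6.82 − 1.29) / 27.7 = 0.2 mA.

I_D = 0.200 mA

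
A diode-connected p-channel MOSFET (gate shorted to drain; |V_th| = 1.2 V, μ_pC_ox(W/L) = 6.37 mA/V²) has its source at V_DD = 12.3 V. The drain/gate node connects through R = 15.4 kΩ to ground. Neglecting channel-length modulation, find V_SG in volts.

With gate tied to drain, V_SG = V_SD ≥ V_SG − |V_th|, so the device is in saturation.
KCL at the drain: ½ k_p (V_SG − |V_th|)² = (V_DD − V_SG)/R.
Let x = V_SG − 1.2. Then 49 x² + x − 11.1 = 0, giving x = 0.466 V (positive root), so V_SG = 1.67 V.
I_D = (V_DD − V_SG)/R = (12.3 − 1.67) / 15.4 = 0.691 mA.

V_SG = 1.67 V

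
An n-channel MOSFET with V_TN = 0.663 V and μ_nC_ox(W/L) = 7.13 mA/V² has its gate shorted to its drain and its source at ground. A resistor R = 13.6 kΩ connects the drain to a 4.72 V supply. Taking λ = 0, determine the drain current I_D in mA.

With gate tied to drain, V_GS = V_DS ≥ V_GS − V_TN, so the device is in saturation.
KCL at the drain: ½ k_n (V_GS − V_TN)² = (V_DD − V_GS)/R.
Let x = V_GS − 0.663. Then 48.5 x² + x − 4.057 = 0, giving x = 0.279 V (positive root), so V_GS = 0.942 V.
I_D = (V_DD − V_GS)/R = (4.72 − 0.942) / 13.6 = 0.278 mA.

I_D = 0.278 mA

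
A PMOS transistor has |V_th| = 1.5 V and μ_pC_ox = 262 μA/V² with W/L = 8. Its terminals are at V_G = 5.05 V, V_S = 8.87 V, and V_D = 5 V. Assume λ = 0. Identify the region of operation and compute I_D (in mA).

Saturation; I_D = 5.64 mA

V_SG = V_S − V_G = 8.87 − 5.05 = 3.82 V; V_SD = V_S − V_D = 8.87 − 5 = 3.87 V.
k_p = μ_pC_ox · (W/L) = 2.096 mA/V².
V_ov = V_SG − |V_th| = 3.82 − 1.5 = 2.32 V.
Since V_SD = 3.87 V ≥ V_ov = 2.32 V, the device is in saturation.
I_D = ½ k_p V_ov² = 0.5 × 2.096 × 2.32² = 5.64 mA.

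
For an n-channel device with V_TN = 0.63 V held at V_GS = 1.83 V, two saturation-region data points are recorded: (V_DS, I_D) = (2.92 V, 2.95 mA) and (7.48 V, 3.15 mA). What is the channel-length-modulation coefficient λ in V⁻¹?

With V_GS fixed, I_D ∝ (1 + λ V_DS) in saturation, so I_D2/I_D1 = (1 + λ V_DS2)/(1 + λ V_DS1).
3.15/2.95 = 1.068 = (1 + 7.48 λ)/(1 + 2.92 λ).
Solving: λ (I_D1 V_DS2 − I_D2 V_DS1) = I_D2 − I_D1, so λ = (3.15 − 2.95) / (2.95 × 7.48 − 3.15 × 2.92) = 0.2 / 12.9 = 0.0155 V⁻¹.

λ = 0.0155 V⁻¹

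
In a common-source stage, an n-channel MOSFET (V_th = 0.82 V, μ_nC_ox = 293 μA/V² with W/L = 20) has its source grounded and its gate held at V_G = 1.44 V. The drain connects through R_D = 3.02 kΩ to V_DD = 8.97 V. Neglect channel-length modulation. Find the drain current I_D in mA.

V_GS = V_G = 1.44 V, so V_ov = 1.44 − 0.82 = 0.62 V.
k_n = μ_nC_ox · (W/L) = 5.86 mA/V².
Assume saturation: I_D = ½ k_n V_ov² = 0.5 × 5.86 × 0.62² = 1.13 mA, giving V_DS = V_DD − I_D R_D = 8.97 − 1.13 × 3.02 = 5.57 V.
V_DS = 5.57 V ≥ V_ov = 0.62 V, confirming saturation.

I_D = 1.13 mA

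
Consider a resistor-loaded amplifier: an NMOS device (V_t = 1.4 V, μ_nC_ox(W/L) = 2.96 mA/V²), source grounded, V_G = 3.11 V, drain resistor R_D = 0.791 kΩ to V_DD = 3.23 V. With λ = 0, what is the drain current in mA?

I_D = 3.08 mA

V_GS = V_G = 3.11 V, so V_ov = 3.11 − 1.4 = 1.71 V.
Assume saturation: I_D = ½ k_n V_ov² = 0.5 × 2.96 × 1.71² = 4.33 mA, giving V_DS = V_DD − I_D R_D = 3.23 − 4.33 × 0.791 = -0.193 V.
But -0.193 V < V_ov = 1.71 V, so the device is actually in triode.
In triode I_D = k_n[V_ov V_DS − ½ V_DS²] and I_D = (V_DD − V_DS)/R_D. Equating: 1.17 V_DS² − 5.004 V_DS + 3.23 = 0, giving V_DS = 0.792 V (the root below V_ov).
I_D = (3.23 − 0.792) / 0.791 = 3.08 mA.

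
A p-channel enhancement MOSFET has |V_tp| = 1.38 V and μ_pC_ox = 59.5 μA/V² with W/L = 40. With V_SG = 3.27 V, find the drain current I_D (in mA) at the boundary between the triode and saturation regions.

I_D = 4.25 mA

At the boundary V_SD = V_ov = V_SG − |V_tp| = 3.27 − 1.38 = 1.89 V.
k_p = μ_pC_ox · (W/L) = 2.38 mA/V².
I_D = ½ k_p V_ov² = 0.5 × 2.38 × 1.89² = 4.25 mA.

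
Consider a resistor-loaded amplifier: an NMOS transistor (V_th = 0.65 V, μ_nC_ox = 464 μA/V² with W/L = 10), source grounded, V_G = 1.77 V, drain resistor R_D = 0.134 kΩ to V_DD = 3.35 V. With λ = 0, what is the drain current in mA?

I_D = 2.91 mA

V_GS = V_G = 1.77 V, so V_ov = 1.77 − 0.65 = 1.12 V.
k_n = μ_nC_ox · (W/L) = 4.64 mA/V².
Assume saturation: I_D = ½ k_n V_ov² = 0.5 × 4.64 × 1.12² = 2.91 mA, giving V_DS = V_DD − I_D R_D = 3.35 − 2.91 × 0.134 = 2.96 V.
V_DS = 2.96 V ≥ V_ov = 1.12 V, confirming saturation.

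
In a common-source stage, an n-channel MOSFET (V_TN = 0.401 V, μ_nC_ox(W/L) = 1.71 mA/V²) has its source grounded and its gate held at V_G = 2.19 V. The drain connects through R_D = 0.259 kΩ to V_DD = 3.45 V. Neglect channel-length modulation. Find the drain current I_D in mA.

I_D = 2.74 mA

V_GS = V_G = 2.19 V, so V_ov = 2.19 − 0.401 = 1.79 V.
Assume saturation: I_D = ½ k_n V_ov² = 0.5 × 1.71 × 1.79² = 2.74 mA, giving V_DS = V_DD − I_D R_D = 3.45 − 2.74 × 0.259 = 2.74 V.
V_DS = 2.74 V ≥ V_ov = 1.79 V, confirming saturation.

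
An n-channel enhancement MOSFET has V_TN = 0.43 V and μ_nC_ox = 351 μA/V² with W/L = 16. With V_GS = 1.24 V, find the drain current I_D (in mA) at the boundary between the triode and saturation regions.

At the boundary V_DS = V_ov = V_GS − V_TN = 1.24 − 0.43 = 0.81 V.
k_n = μ_nC_ox · (W/L) = 5.616 mA/V².
I_D = ½ k_n V_ov² = 0.5 × 5.616 × 0.81² = 1.84 mA.

I_D = 1.84 mA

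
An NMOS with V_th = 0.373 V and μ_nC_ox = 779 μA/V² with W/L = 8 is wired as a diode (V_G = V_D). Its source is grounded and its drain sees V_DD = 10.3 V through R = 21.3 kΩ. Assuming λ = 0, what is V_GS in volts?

With gate tied to drain, V_GS = V_DS ≥ V_GS − V_th, so the device is in saturation.
k_n = μ_nC_ox · (W/L) = 6.232 mA/V².
KCL at the drain: ½ k_n (V_GS − V_th)² = (V_DD − V_GS)/R.
Let x = V_GS − 0.373. Then 66.4 x² + x − 9.927 = 0, giving x = 0.379 V (positive root), so V_GS = 0.752 V.
I_D = (V_DD − V_GS)/R = (10.3 − 0.752) / 21.3 = 0.448 mA.

V_GS = 0.752 V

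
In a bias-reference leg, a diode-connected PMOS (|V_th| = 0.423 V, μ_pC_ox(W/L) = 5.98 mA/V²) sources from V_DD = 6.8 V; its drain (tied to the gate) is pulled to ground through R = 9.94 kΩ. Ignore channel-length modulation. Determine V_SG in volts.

With gate tied to drain, V_SG = V_SD ≥ V_SG − |V_th|, so the device is in saturation.
KCL at the drain: ½ k_p (V_SG − |V_th|)² = (V_DD − V_SG)/R.
Let x = V_SG − 0.423. Then 29.7 x² + x − 6.377 = 0, giving x = 0.447 V (positive root), so V_SG = 0.87 V.
I_D = (V_DD − V_SG)/R = (6.8 − 0.87) / 9.94 = 0.597 mA.

V_SG = 0.870 V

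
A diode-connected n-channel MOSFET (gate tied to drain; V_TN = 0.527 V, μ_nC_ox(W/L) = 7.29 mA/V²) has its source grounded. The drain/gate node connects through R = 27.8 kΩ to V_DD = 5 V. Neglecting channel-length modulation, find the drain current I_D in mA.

With gate tied to drain, V_GS = V_DS ≥ V_GS − V_TN, so the device is in saturation.
KCL at the drain: ½ k_n (V_GS − V_TN)² = (V_DD − V_GS)/R.
Let x = V_GS − 0.527. Then 101 x² + x − 4.473 = 0, giving x = 0.205 V (positive root), so V_GS = 0.732 V.
I_D = (V_DD − V_GS)/R = (5 − 0.732) / 27.8 = 0.154 mA.

I_D = 0.154 mA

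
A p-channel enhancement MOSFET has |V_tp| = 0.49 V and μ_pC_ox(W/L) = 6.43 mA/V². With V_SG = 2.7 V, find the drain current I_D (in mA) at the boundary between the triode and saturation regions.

I_D = 15.7 mA

At the boundary V_SD = V_ov = V_SG − |V_tp| = 2.7 − 0.49 = 2.21 V.
I_D = ½ k_p V_ov² = 0.5 × 6.43 × 2.21² = 15.7 mA.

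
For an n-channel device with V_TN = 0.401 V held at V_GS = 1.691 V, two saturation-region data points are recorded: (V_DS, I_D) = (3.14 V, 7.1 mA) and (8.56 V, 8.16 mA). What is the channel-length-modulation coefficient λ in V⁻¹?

λ = 0.0302 V⁻¹

With V_GS fixed, I_D ∝ (1 + λ V_DS) in saturation, so I_D2/I_D1 = (1 + λ V_DS2)/(1 + λ V_DS1).
8.16/7.1 = 1.149 = (1 + 8.56 λ)/(1 + 3.14 λ).
Solving: λ (I_D1 V_DS2 − I_D2 V_DS1) = I_D2 − I_D1, so λ = (8.16 − 7.1) / (7.1 × 8.56 − 8.16 × 3.14) = 1.06 / 35.2 = 0.0302 V⁻¹.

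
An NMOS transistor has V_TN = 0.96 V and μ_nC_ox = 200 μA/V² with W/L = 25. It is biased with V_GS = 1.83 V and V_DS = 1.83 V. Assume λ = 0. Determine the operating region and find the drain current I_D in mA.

k_n = μ_nC_ox · (W/L) = 5 mA/V².
V_ov = V_GS − V_TN = 1.83 − 0.96 = 0.87 V.
Since V_DS = 1.83 V ≥ V_ov = 0.87 V, the device is in saturation.
I_D = ½ k_n V_ov² = 0.5 × 5 × 0.87² = 1.89 mA.

Saturation; I_D = 1.89 mA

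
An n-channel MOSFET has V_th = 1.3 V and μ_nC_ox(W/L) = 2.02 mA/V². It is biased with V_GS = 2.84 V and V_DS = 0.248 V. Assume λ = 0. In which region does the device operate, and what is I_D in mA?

Triode; I_D = 0.709 mA

V_ov = V_GS − V_th = 2.84 − 1.3 = 1.54 V.
Since V_DS = 0.248 V < V_ov = 1.54 V, the device is in the triode region.
I_D = k_n [V_ov · V_DS − ½ V_DS²] = 2.02 × [1.54 × 0.248 − 0.5 × 0.248²] = 0.709 mA.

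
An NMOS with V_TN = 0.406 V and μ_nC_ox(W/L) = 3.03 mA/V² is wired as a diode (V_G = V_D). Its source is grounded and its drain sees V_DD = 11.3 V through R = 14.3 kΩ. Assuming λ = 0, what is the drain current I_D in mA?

With gate tied to drain, V_GS = V_DS ≥ V_GS − V_TN, so the device is in saturation.
KCL at the drain: ½ k_n (V_GS − V_TN)² = (V_DD − V_GS)/R.
Let x = V_GS − 0.406. Then 21.7 x² + x − 10.89 = 0, giving x = 0.686 V (positive root), so V_GS = 1.09 V.
I_D = (V_DD − V_GS)/R = (11.3 − 1.09) / 14.3 = 0.714 mA.

I_D = 0.714 mA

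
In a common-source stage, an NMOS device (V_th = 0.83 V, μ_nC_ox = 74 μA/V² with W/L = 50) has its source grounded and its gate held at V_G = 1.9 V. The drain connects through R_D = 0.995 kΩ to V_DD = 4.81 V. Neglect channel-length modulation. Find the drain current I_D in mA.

I_D = 2.12 mA

V_GS = V_G = 1.9 V, so V_ov = 1.9 − 0.83 = 1.07 V.
k_n = μ_nC_ox · (W/L) = 3.7 mA/V².
Assume saturation: I_D = ½ k_n V_ov² = 0.5 × 3.7 × 1.07² = 2.12 mA, giving V_DS = V_DD − I_D R_D = 4.81 − 2.12 × 0.995 = 2.7 V.
V_DS = 2.7 V ≥ V_ov = 1.07 V, confirming saturation.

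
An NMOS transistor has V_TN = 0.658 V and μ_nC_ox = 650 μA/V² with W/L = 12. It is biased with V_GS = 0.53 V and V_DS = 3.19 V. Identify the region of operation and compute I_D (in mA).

V_GS = 0.53 V < V_TN = 0.658 V, so the transistor is in cutoff.

Cutoff; I_D = 0 mA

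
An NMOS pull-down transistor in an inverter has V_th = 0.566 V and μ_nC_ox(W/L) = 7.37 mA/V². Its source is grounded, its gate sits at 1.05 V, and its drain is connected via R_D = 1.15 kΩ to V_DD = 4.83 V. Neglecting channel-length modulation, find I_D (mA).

V_GS = V_G = 1.05 V, so V_ov = 1.05 − 0.566 = 0.484 V.
Assume saturation: I_D = ½ k_n V_ov² = 0.5 × 7.37 × 0.484² = 0.863 mA, giving V_DS = V_DD − I_D R_D = 4.83 − 0.863 × 1.15 = 3.84 V.
V_DS = 3.84 V ≥ V_ov = 0.484 V, confirming saturation.

I_D = 0.863 mA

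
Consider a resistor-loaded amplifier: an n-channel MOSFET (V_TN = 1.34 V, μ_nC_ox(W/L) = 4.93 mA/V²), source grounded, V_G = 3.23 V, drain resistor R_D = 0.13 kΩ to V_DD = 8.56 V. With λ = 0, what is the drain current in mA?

I_D = 8.81 mA

V_GS = V_G = 3.23 V, so V_ov = 3.23 − 1.34 = 1.89 V.
Assume saturation: I_D = ½ k_n V_ov² = 0.5 × 4.93 × 1.89² = 8.81 mA, giving V_DS = V_DD − I_D R_D = 8.56 − 8.81 × 0.13 = 7.42 V.
V_DS = 7.42 V ≥ V_ov = 1.89 V, confirming saturation.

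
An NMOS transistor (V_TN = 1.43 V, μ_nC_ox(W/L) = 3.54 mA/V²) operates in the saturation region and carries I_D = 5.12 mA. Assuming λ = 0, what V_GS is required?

In saturation I_D = ½ k_n (V_GS − V_TN)², so V_GS − V_TN = √(2 I_D / k_n) = √(2 × 5.12 / 3.54) = 1.7 V.
V_GS = 1.43 + 1.7 = 3.13 V.

V_GS = 3.13 V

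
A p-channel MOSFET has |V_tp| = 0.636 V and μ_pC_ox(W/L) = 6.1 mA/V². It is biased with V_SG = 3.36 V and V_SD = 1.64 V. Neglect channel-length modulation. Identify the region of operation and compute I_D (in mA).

V_ov = V_SG − |V_tp| = 3.36 − 0.636 = 2.72 V.
Since V_SD = 1.64 V < V_ov = 2.72 V, the device is in the triode region.
I_D = k_p [V_ov · V_SD − ½ V_SD²] = 6.1 × [2.72 × 1.64 − 0.5 × 1.64²] = 19 mA.

Triode; I_D = 19.0 mA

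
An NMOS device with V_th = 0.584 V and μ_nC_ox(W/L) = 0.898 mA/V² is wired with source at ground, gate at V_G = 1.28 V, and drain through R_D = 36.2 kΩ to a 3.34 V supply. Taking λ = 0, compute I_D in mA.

I_D = 0.0879 mA

V_GS = V_G = 1.28 V, so V_ov = 1.28 − 0.584 = 0.696 V.
Assume saturation: I_D = ½ k_n V_ov² = 0.5 × 0.898 × 0.696² = 0.218 mA, giving V_DS = V_DD − I_D R_D = 3.34 − 0.218 × 36.2 = -4.53 V.
But -4.53 V < V_ov = 0.696 V, so the device is actually in triode.
In triode I_D = k_n[V_ov V_DS − ½ V_DS²] and I_D = (V_DD − V_DS)/R_D. Equating: 16.3 V_DS² − 23.63 V_DS + 3.34 = 0, giving V_DS = 0.159 V (the root below V_ov).
I_D = (3.34 − 0.159) / 36.2 = 0.0879 mA.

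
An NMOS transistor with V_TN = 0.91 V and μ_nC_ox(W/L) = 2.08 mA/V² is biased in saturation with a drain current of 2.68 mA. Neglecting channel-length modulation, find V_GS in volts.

V_GS = 2.52 V

In saturation I_D = ½ k_n (V_GS − V_TN)², so V_GS − V_TN = √(2 I_D / k_n) = √(2 × 2.68 / 2.08) = 1.61 V.
V_GS = 0.91 + 1.61 = 2.52 V.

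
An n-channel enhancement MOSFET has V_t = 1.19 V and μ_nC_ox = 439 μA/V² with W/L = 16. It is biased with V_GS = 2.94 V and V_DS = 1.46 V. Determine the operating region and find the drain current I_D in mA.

k_n = μ_nC_ox · (W/L) = 7.024 mA/V².
V_ov = V_GS − V_t = 2.94 − 1.19 = 1.75 V.
Since V_DS = 1.46 V < V_ov = 1.75 V, the device is in the triode region.
I_D = k_n [V_ov · V_DS − ½ V_DS²] = 7.024 × [1.75 × 1.46 − 0.5 × 1.46²] = 10.5 mA.

Triode; I_D = 10.5 mA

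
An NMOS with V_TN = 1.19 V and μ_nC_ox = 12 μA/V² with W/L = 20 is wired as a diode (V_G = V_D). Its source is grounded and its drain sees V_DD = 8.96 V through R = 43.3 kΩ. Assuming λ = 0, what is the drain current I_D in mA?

With gate tied to drain, V_GS = V_DS ≥ V_GS − V_TN, so the device is in saturation.
k_n = μ_nC_ox · (W/L) = 0.24 mA/V².
KCL at the drain: ½ k_n (V_GS − V_TN)² = (V_DD − V_GS)/R.
Let x = V_GS − 1.19. Then 5.2 x² + x − 7.77 = 0, giving x = 1.13 V (positive root), so V_GS = 2.32 V.
I_D = (V_DD − V_GS)/R = (8.96 − 2.32) / 43.3 = 0.153 mA.

I_D = 0.153 mA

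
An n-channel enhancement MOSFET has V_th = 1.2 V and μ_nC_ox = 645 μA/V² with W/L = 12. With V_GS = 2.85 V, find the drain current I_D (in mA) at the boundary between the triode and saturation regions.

At the boundary V_DS = V_ov = V_GS − V_th = 2.85 − 1.2 = 1.65 V.
k_n = μ_nC_ox · (W/L) = 7.74 mA/V².
I_D = ½ k_n V_ov² = 0.5 × 7.74 × 1.65² = 10.5 mA.

I_D = 10.5 mA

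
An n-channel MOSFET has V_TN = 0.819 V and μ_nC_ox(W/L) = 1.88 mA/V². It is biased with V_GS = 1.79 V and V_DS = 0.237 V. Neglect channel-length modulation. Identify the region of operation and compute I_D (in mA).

V_ov = V_GS − V_TN = 1.79 − 0.819 = 0.971 V.
Since V_DS = 0.237 V < V_ov = 0.971 V, the device is in the triode region.
I_D = k_n [V_ov · V_DS − ½ V_DS²] = 1.88 × [0.971 × 0.237 − 0.5 × 0.237²] = 0.38 mA.

Triode; I_D = 0.380 mA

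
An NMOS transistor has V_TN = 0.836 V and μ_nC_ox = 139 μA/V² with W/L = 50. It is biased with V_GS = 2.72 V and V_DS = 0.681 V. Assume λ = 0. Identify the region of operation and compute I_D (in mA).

k_n = μ_nC_ox · (W/L) = 6.95 mA/V².
V_ov = V_GS − V_TN = 2.72 − 0.836 = 1.88 V.
Since V_DS = 0.681 V < V_ov = 1.88 V, the device is in the triode region.
I_D = k_n [V_ov · V_DS − ½ V_DS²] = 6.95 × [1.88 × 0.681 − 0.5 × 0.681²] = 7.31 mA.

Triode; I_D = 7.31 mA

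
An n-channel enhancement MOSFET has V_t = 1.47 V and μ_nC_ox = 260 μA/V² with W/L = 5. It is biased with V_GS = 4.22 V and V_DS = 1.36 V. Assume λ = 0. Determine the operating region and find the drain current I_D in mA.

Triode; I_D = 3.66 mA

k_n = μ_nC_ox · (W/L) = 1.3 mA/V².
V_ov = V_GS − V_t = 4.22 − 1.47 = 2.75 V.
Since V_DS = 1.36 V < V_ov = 2.75 V, the device is in the triode region.
I_D = k_n [V_ov · V_DS − ½ V_DS²] = 1.3 × [2.75 × 1.36 − 0.5 × 1.36²] = 3.66 mA.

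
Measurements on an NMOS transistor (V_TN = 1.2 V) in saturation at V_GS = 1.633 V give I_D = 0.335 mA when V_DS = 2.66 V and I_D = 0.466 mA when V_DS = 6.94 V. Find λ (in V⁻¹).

With V_GS fixed, I_D ∝ (1 + λ V_DS) in saturation, so I_D2/I_D1 = (1 + λ V_DS2)/(1 + λ V_DS1).
0.466/0.335 = 1.391 = (1 + 6.94 λ)/(1 + 2.66 λ).
Solving: λ (I_D1 V_DS2 − I_D2 V_DS1) = I_D2 − I_D1, so λ = (0.466 − 0.335) / (0.335 × 6.94 − 0.466 × 2.66) = 0.131 / 1.09 = 0.121 V⁻¹.

λ = 0.121 V⁻¹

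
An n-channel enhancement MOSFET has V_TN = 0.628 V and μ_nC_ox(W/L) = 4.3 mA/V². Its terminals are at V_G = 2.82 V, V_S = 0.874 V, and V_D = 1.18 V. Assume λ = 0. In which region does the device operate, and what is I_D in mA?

V_GS = V_G − V_S = 2.82 − 0.874 = 1.95 V; V_DS = V_D − V_S = 1.18 − 0.874 = 0.306 V.
V_ov = V_GS − V_TN = 1.95 − 0.628 = 1.32 V.
Since V_DS = 0.306 V < V_ov = 1.32 V, the device is in the triode region.
I_D = k_n [V_ov · V_DS − ½ V_DS²] = 4.3 × [1.32 × 0.306 − 0.5 × 0.306²] = 1.53 mA.

Triode; I_D = 1.53 mA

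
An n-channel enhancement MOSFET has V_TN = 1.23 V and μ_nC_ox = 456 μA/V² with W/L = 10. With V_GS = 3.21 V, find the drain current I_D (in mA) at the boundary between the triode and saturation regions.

At the boundary V_DS = V_ov = V_GS − V_TN = 3.21 − 1.23 = 1.98 V.
k_n = μ_nC_ox · (W/L) = 4.56 mA/V².
I_D = ½ k_n V_ov² = 0.5 × 4.56 × 1.98² = 8.94 mA.

I_D = 8.94 mA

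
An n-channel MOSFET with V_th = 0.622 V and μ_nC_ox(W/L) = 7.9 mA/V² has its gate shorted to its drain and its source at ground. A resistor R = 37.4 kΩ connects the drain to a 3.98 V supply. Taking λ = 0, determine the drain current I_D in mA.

With gate tied to drain, V_GS = V_DS ≥ V_GS − V_th, so the device is in saturation.
KCL at the drain: ½ k_n (V_GS − V_th)² = (V_DD − V_GS)/R.
Let x = V_GS − 0.622. Then 148 x² + x − 3.358 = 0, giving x = 0.147 V (positive root), so V_GS = 0.769 V.
I_D = (V_DD − V_GS)/R = (3.98 − 0.769) / 37.4 = 0.0858 mA.

I_D = 0.0858 mA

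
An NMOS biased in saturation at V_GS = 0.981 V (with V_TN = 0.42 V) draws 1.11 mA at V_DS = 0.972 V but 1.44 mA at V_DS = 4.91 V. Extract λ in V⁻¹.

With V_GS fixed, I_D ∝ (1 + λ V_DS) in saturation, so I_D2/I_D1 = (1 + λ V_DS2)/(1 + λ V_DS1).
1.44/1.11 = 1.297 = (1 + 4.91 λ)/(1 + 0.972 λ).
Solving: λ (I_D1 V_DS2 − I_D2 V_DS1) = I_D2 − I_D1, so λ = (1.44 − 1.11) / (1.11 × 4.91 − 1.44 × 0.972) = 0.33 / 4.05 = 0.0815 V⁻¹.

λ = 0.0815 V⁻¹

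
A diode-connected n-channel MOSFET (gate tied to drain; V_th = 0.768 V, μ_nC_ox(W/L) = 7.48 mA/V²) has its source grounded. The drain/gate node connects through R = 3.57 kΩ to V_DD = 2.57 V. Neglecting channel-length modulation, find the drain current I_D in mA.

I_D = 0.412 mA

With gate tied to drain, V_GS = V_DS ≥ V_GS − V_th, so the device is in saturation.
KCL at the drain: ½ k_n (V_GS − V_th)² = (V_DD − V_GS)/R.
Let x = V_GS − 0.768. Then 13.4 x² + x − 1.802 = 0, giving x = 0.332 V (positive root), so V_GS = 1.1 V.
I_D = (V_DD − V_GS)/R = (2.57 − 1.1) / 3.57 = 0.412 mA.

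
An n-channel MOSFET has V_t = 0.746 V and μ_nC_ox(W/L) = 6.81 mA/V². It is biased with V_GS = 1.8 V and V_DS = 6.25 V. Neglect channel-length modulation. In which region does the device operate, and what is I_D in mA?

V_ov = V_GS − V_t = 1.8 − 0.746 = 1.05 V.
Since V_DS = 6.25 V ≥ V_ov = 1.05 V, the device is in saturation.
I_D = ½ k_n V_ov² = 0.5 × 6.81 × 1.05² = 3.78 mA.

Saturation; I_D = 3.78 mA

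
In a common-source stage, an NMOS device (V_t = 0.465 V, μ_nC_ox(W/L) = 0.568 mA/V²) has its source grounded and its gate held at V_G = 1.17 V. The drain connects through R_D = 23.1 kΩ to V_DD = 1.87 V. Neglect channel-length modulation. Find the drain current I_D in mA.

I_D = 0.0718 mA

V_GS = V_G = 1.17 V, so V_ov = 1.17 − 0.465 = 0.705 V.
Assume saturation: I_D = ½ k_n V_ov² = 0.5 × 0.568 × 0.705² = 0.141 mA, giving V_DS = V_DD − I_D R_D = 1.87 − 0.141 × 23.1 = -1.39 V.
But -1.39 V < V_ov = 0.705 V, so the device is actually in triode.
In triode I_D = k_n[V_ov V_DS − ½ V_DS²] and I_D = (V_DD − V_DS)/R_D. Equating: 6.56 V_DS² − 10.25 V_DS + 1.87 = 0, giving V_DS = 0.211 V (the root below V_ov).
I_D = (1.87 − 0.211) / 23.1 = 0.0718 mA.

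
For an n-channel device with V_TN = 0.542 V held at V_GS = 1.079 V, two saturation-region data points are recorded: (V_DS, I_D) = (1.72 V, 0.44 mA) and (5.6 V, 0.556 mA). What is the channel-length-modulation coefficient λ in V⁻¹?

λ = 0.0769 V⁻¹

With V_GS fixed, I_D ∝ (1 + λ V_DS) in saturation, so I_D2/I_D1 = (1 + λ V_DS2)/(1 + λ V_DS1).
0.556/0.44 = 1.264 = (1 + 5.6 λ)/(1 + 1.72 λ).
Solving: λ (I_D1 V_DS2 − I_D2 V_DS1) = I_D2 − I_D1, so λ = (0.556 − 0.44) / (0.44 × 5.6 − 0.556 × 1.72) = 0.116 / 1.51 = 0.0769 V⁻¹.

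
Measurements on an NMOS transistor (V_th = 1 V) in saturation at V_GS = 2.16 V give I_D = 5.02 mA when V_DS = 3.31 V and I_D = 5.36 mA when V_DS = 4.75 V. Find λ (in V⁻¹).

λ = 0.0557 V⁻¹

With V_GS fixed, I_D ∝ (1 + λ V_DS) in saturation, so I_D2/I_D1 = (1 + λ V_DS2)/(1 + λ V_DS1).
5.36/5.02 = 1.068 = (1 + 4.75 λ)/(1 + 3.31 λ).
Solving: λ (I_D1 V_DS2 − I_D2 V_DS1) = I_D2 − I_D1, so λ = (5.36 − 5.02) / (5.02 × 4.75 − 5.36 × 3.31) = 0.34 / 6.1 = 0.0557 V⁻¹.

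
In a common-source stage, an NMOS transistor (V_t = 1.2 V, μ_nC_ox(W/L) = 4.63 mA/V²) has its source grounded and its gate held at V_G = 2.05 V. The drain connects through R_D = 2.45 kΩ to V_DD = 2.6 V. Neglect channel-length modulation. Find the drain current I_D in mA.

I_D = 0.943 mA

V_GS = V_G = 2.05 V, so V_ov = 2.05 − 1.2 = 0.85 V.
Assume saturation: I_D = ½ k_n V_ov² = 0.5 × 4.63 × 0.85² = 1.67 mA, giving V_DS = V_DD − I_D R_D = 2.6 − 1.67 × 2.45 = -1.5 V.
But -1.5 V < V_ov = 0.85 V, so the device is actually in triode.
In triode I_D = k_n[V_ov V_DS − ½ V_DS²] and I_D = (V_DD − V_DS)/R_D. Equating: 5.67 V_DS² − 10.64 V_DS + 2.6 = 0, giving V_DS = 0.289 V (the root below V_ov).
I_D = (2.6 − 0.289) / 2.45 = 0.943 mA.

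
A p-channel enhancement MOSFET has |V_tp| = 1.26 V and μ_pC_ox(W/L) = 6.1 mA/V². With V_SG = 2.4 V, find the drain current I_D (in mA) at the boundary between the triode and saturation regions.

I_D = 3.96 mA

At the boundary V_SD = V_ov = V_SG − |V_tp| = 2.4 − 1.26 = 1.14 V.
I_D = ½ k_p V_ov² = 0.5 × 6.1 × 1.14² = 3.96 mA.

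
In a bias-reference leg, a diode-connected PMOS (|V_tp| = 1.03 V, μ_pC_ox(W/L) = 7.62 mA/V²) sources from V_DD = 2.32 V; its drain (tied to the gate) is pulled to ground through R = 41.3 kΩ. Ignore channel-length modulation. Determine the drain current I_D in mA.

I_D = 0.0291 mA

With gate tied to drain, V_SG = V_SD ≥ V_SG − |V_tp|, so the device is in saturation.
KCL at the drain: ½ k_p (V_SG − |V_tp|)² = (V_DD − V_SG)/R.
Let x = V_SG − 1.03. Then 157 x² + x − 1.29 = 0, giving x = 0.0874 V (positive root), so V_SG = 1.12 V.
I_D = (V_DD − V_SG)/R = (2.32 − 1.12) / 41.3 = 0.0291 mA.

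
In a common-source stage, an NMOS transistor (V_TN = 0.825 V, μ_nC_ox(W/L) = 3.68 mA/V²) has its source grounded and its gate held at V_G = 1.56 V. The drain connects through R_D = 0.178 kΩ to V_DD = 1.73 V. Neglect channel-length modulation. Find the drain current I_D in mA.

V_GS = V_G = 1.56 V, so V_ov = 1.56 − 0.825 = 0.735 V.
Assume saturation: I_D = ½ k_n V_ov² = 0.5 × 3.68 × 0.735² = 0.994 mA, giving V_DS = V_DD − I_D R_D = 1.73 − 0.994 × 0.178 = 1.55 V.
V_DS = 1.55 V ≥ V_ov = 0.735 V, confirming saturation.

I_D = 0.994 mA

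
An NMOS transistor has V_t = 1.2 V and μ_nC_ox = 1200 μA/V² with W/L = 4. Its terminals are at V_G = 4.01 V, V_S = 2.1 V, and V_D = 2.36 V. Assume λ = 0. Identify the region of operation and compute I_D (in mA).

Triode; I_D = 0.724 mA

V_GS = V_G − V_S = 4.01 − 2.1 = 1.91 V; V_DS = V_D − V_S = 2.36 − 2.1 = 0.26 V.
k_n = μ_nC_ox · (W/L) = 4.8 mA/V².
V_ov = V_GS − V_t = 1.91 − 1.2 = 0.71 V.
Since V_DS = 0.26 V < V_ov = 0.71 V, the device is in the triode region.
I_D = k_n [V_ov · V_DS − ½ V_DS²] = 4.8 × [0.71 × 0.26 − 0.5 × 0.26²] = 0.724 mA.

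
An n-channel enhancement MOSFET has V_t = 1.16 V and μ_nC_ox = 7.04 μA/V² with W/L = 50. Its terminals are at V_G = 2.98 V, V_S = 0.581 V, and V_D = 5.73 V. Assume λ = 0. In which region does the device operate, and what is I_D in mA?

V_GS = V_G − V_S = 2.98 − 0.581 = 2.4 V; V_DS = V_D − V_S = 5.73 − 0.581 = 5.15 V.
k_n = μ_nC_ox · (W/L) = 0.352 mA/V².
V_ov = V_GS − V_t = 2.4 − 1.16 = 1.24 V.
Since V_DS = 5.15 V ≥ V_ov = 1.24 V, the device is in saturation.
I_D = ½ k_n V_ov² = 0.5 × 0.352 × 1.24² = 0.27 mA.

Saturation; I_D = 0.270 mA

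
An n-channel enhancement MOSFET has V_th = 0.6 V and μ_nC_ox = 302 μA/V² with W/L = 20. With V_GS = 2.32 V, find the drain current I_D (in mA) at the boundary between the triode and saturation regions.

At the boundary V_DS = V_ov = V_GS − V_th = 2.32 − 0.6 = 1.72 V.
k_n = μ_nC_ox · (W/L) = 6.04 mA/V².
I_D = ½ k_n V_ov² = 0.5 × 6.04 × 1.72² = 8.93 mA.

I_D = 8.93 mA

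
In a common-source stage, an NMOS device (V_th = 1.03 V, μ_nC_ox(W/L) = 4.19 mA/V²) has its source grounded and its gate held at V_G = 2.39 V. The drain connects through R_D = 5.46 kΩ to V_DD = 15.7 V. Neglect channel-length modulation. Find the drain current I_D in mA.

I_D = 2.76 mA

V_GS = V_G = 2.39 V, so V_ov = 2.39 − 1.03 = 1.36 V.
Assume saturation: I_D = ½ k_n V_ov² = 0.5 × 4.19 × 1.36² = 3.87 mA, giving V_DS = V_DD − I_D R_D = 15.7 − 3.87 × 5.46 = -5.46 V.
But -5.46 V < V_ov = 1.36 V, so the device is actually in triode.
In triode I_D = k_n[V_ov V_DS − ½ V_DS²] and I_D = (V_DD − V_DS)/R_D. Equating: 11.4 V_DS² − 32.11 V_DS + 15.7 = 0, giving V_DS = 0.63 V (the root below V_ov).
I_D = (15.7 − 0.63) / 5.46 = 2.76 mA.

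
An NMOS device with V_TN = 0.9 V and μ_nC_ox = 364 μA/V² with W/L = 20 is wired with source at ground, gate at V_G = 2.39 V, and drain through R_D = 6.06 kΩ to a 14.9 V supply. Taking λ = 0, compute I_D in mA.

V_GS = V_G = 2.39 V, so V_ov = 2.39 − 0.9 = 1.49 V.
k_n = μ_nC_ox · (W/L) = 7.28 mA/V².
Assume saturation: I_D = ½ k_n V_ov² = 0.5 × 7.28 × 1.49² = 8.08 mA, giving V_DS = V_DD − I_D R_D = 14.9 − 8.08 × 6.06 = -34.1 V.
But -34.1 V < V_ov = 1.49 V, so the device is actually in triode.
In triode I_D = k_n[V_ov V_DS − ½ V_DS²] and I_D = (V_DD − V_DS)/R_D. Equating: 22.1 V_DS² − 66.73 V_DS + 14.9 = 0, giving V_DS = 0.243 V (the root below V_ov).
I_D = (14.9 − 0.243) / 6.06 = 2.42 mA.

I_D = 2.42 mA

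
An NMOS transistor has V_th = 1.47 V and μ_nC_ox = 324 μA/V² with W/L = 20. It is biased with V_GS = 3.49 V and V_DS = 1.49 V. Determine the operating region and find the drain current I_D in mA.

Triode; I_D = 12.3 mA

k_n = μ_nC_ox · (W/L) = 6.48 mA/V².
V_ov = V_GS − V_th = 3.49 − 1.47 = 2.02 V.
Since V_DS = 1.49 V < V_ov = 2.02 V, the device is in the triode region.
I_D = k_n [V_ov · V_DS − ½ V_DS²] = 6.48 × [2.02 × 1.49 − 0.5 × 1.49²] = 12.3 mA.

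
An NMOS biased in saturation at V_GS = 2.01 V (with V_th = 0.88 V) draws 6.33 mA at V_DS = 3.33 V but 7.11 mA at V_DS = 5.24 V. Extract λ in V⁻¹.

λ = 0.0822 V⁻¹

With V_GS fixed, I_D ∝ (1 + λ V_DS) in saturation, so I_D2/I_D1 = (1 + λ V_DS2)/(1 + λ V_DS1).
7.11/6.33 = 1.123 = (1 + 5.24 λ)/(1 + 3.33 λ).
Solving: λ (I_D1 V_DS2 − I_D2 V_DS1) = I_D2 − I_D1, so λ = (7.11 − 6.33) / (6.33 × 5.24 − 7.11 × 3.33) = 0.78 / 9.49 = 0.0822 V⁻¹.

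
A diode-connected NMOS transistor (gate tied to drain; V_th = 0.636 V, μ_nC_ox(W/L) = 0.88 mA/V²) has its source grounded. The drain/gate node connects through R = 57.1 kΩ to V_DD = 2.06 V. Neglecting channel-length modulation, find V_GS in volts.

V_GS = 0.855 V

With gate tied to drain, V_GS = V_DS ≥ V_GS − V_th, so the device is in saturation.
KCL at the drain: ½ k_n (V_GS − V_th)² = (V_DD − V_GS)/R.
Let x = V_GS − 0.636. Then 25.1 x² + x − 1.424 = 0, giving x = 0.219 V (positive root), so V_GS = 0.855 V.
I_D = (V_DD − V_GS)/R = (2.06 − 0.855) / 57.1 = 0.0211 mA.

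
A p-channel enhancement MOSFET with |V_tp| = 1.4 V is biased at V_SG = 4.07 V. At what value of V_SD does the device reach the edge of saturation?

V_SD,sat = 2.67 V

The boundary between triode and saturation is V_SD = V_SG − |V_tp| = V_ov.
V_ov = 4.07 − 1.4 = 2.67 V.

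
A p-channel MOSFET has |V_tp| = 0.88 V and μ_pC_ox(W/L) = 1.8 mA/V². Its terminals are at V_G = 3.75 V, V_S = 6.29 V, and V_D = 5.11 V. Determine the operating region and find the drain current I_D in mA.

Triode; I_D = 2.27 mA

V_SG = V_S − V_G = 6.29 − 3.75 = 2.54 V; V_SD = V_S − V_D = 6.29 − 5.11 = 1.18 V.
V_ov = V_SG − |V_tp| = 2.54 − 0.88 = 1.66 V.
Since V_SD = 1.18 V < V_ov = 1.66 V, the device is in the triode region.
I_D = k_p [V_ov · V_SD − ½ V_SD²] = 1.8 × [1.66 × 1.18 − 0.5 × 1.18²] = 2.27 mA.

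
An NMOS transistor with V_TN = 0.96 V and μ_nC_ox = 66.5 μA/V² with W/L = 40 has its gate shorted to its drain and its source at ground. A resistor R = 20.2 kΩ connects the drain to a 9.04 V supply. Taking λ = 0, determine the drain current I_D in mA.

I_D = 0.374 mA

With gate tied to drain, V_GS = V_DS ≥ V_GS − V_TN, so the device is in saturation.
k_n = μ_nC_ox · (W/L) = 2.66 mA/V².
KCL at the drain: ½ k_n (V_GS − V_TN)² = (V_DD − V_GS)/R.
Let x = V_GS − 0.96. Then 26.9 x² + x − 8.08 = 0, giving x = 0.53 V (positive root), so V_GS = 1.49 V.
I_D = (V_DD − V_GS)/R = (9.04 − 1.49) / 20.2 = 0.374 mA.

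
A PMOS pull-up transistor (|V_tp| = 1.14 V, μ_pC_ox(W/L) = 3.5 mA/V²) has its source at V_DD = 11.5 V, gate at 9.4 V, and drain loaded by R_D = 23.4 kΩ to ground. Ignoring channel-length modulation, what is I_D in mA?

I_D = 0.485 mA

V_SG = V_DD − V_G = 11.5 − 9.4 = 2.1 V, so V_ov = 2.1 − 1.14 = 0.96 V.
Assume saturation: I_D = ½ k_p V_ov² = 0.5 × 3.5 × 0.96² = 1.61 mA, giving V_SD = V_DD − I_D R_D = 11.5 − 1.61 × 23.4 = -26.2 V.
But -26.2 V < V_ov = 0.96 V, so the device is actually in triode.
In triode I_D = k_p[V_ov V_SD − ½ V_SD²] and I_D = (V_DD − V_SD)/R_D. Equating: 40.9 V_SD² − 79.62 V_SD + 11.5 = 0, giving V_SD = 0.157 V (the root below V_ov).
I_D = (11.5 − 0.157) / 23.4 = 0.485 mA.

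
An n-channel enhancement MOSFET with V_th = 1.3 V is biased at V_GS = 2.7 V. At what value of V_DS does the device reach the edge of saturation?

The boundary between triode and saturation is V_DS = V_GS − V_th = V_ov.
V_ov = 2.7 − 1.3 = 1.4 V.

V_DS,sat = 1.40 V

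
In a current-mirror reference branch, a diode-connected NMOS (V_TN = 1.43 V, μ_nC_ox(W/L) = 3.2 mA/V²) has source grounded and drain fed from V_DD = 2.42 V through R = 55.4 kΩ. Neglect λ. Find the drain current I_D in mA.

I_D = 0.0161 mA

With gate tied to drain, V_GS = V_DS ≥ V_GS − V_TN, so the device is in saturation.
KCL at the drain: ½ k_n (V_GS − V_TN)² = (V_DD − V_GS)/R.
Let x = V_GS − 1.43. Then 88.6 x² + x − 0.99 = 0, giving x = 0.1 V (positive root), so V_GS = 1.53 V.
I_D = (V_DD − V_GS)/R = (2.42 − 1.53) / 55.4 = 0.0161 mA.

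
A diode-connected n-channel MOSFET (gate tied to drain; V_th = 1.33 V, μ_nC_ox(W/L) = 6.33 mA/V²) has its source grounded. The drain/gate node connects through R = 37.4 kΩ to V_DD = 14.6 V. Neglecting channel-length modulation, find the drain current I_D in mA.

I_D = 0.346 mA

With gate tied to drain, V_GS = V_DS ≥ V_GS − V_th, so the device is in saturation.
KCL at the drain: ½ k_n (V_GS − V_th)² = (V_DD − V_GS)/R.
Let x = V_GS − 1.33. Then 118 x² + x − 13.27 = 0, giving x = 0.331 V (positive root), so V_GS = 1.66 V.
I_D = (V_DD − V_GS)/R = (14.6 − 1.66) / 37.4 = 0.346 mA.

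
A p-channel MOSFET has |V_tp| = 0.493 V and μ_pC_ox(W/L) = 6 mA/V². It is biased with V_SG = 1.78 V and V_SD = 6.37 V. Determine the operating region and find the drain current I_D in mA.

Saturation; I_D = 4.97 mA

V_ov = V_SG − |V_tp| = 1.78 − 0.493 = 1.29 V.
Since V_SD = 6.37 V ≥ V_ov = 1.29 V, the device is in saturation.
I_D = ½ k_p V_ov² = 0.5 × 6 × 1.29² = 4.97 mA.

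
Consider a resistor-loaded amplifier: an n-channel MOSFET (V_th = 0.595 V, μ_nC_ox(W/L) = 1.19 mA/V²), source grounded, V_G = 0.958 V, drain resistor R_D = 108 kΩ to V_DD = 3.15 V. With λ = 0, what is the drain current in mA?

V_GS = V_G = 0.958 V, so V_ov = 0.958 − 0.595 = 0.363 V.
Assume saturation: I_D = ½ k_n V_ov² = 0.5 × 1.19 × 0.363² = 0.0784 mA, giving V_DS = V_DD − I_D R_D = 3.15 − 0.0784 × 108 = -5.32 V.
But -5.32 V < V_ov = 0.363 V, so the device is actually in triode.
In triode I_D = k_n[V_ov V_DS − ½ V_DS²] and I_D = (V_DD − V_DS)/R_D. Equating: 64.3 V_DS² − 47.65 V_DS + 3.15 = 0, giving V_DS = 0.0734 V (the root below V_ov).
I_D = (3.15 − 0.0734) / 108 = 0.0285 mA.

I_D = 0.0285 mA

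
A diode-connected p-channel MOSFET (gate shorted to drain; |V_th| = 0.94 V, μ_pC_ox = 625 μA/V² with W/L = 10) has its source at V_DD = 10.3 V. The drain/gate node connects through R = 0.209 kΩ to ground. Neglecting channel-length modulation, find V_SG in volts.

V_SG = 4.04 V

With gate tied to drain, V_SG = V_SD ≥ V_SG − |V_th|, so the device is in saturation.
k_p = μ_pC_ox · (W/L) = 6.25 mA/V².
KCL at the drain: ½ k_p (V_SG − |V_th|)² = (V_DD − V_SG)/R.
Let x = V_SG − 0.94. Then 0.653 x² + x − 9.36 = 0, giving x = 3.1 V (positive root), so V_SG = 4.04 V.
I_D = (V_DD − V_SG)/R = (10.3 − 4.04) / 0.209 = 30 mA.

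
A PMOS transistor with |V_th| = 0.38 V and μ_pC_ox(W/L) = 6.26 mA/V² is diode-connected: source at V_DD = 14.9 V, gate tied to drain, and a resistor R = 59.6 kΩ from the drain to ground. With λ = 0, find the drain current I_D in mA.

With gate tied to drain, V_SG = V_SD ≥ V_SG − |V_th|, so the device is in saturation.
KCL at the drain: ½ k_p (V_SG − |V_th|)² = (V_DD − V_SG)/R.
Let x = V_SG − 0.38. Then 187 x² + x − 14.52 = 0, giving x = 0.276 V (positive root), so V_SG = 0.656 V.
I_D = (V_DD − V_SG)/R = (14.9 − 0.656) / 59.6 = 0.239 mA.

I_D = 0.239 mA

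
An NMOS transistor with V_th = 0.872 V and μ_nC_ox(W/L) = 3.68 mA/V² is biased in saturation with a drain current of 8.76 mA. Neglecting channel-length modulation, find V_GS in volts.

V_GS = 3.05 V

In saturation I_D = ½ k_n (V_GS − V_th)², so V_GS − V_th = √(2 I_D / k_n) = √(2 × 8.76 / 3.68) = 2.18 V.
V_GS = 0.872 + 2.18 = 3.05 V.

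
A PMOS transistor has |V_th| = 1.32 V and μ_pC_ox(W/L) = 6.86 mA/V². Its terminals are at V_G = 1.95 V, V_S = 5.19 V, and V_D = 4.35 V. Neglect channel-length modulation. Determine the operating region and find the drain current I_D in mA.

V_SG = V_S − V_G = 5.19 − 1.95 = 3.24 V; V_SD = V_S − V_D = 5.19 − 4.35 = 0.84 V.
V_ov = V_SG − |V_th| = 3.24 − 1.32 = 1.92 V.
Since V_SD = 0.84 V < V_ov = 1.92 V, the device is in the triode region.
I_D = k_p [V_ov · V_SD − ½ V_SD²] = 6.86 × [1.92 × 0.84 − 0.5 × 0.84²] = 8.64 mA.

Triode; I_D = 8.64 mA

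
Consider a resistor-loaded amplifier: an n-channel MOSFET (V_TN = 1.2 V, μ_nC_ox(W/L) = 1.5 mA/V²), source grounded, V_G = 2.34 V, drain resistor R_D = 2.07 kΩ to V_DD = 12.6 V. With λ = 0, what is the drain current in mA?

V_GS = V_G = 2.34 V, so V_ov = 2.34 − 1.2 = 1.14 V.
Assume saturation: I_D = ½ k_n V_ov² = 0.5 × 1.5 × 1.14² = 0.975 mA, giving V_DS = V_DD − I_D R_D = 12.6 − 0.975 × 2.07 = 10.6 V.
V_DS = 10.6 V ≥ V_ov = 1.14 V, confirming saturation.

I_D = 0.975 mA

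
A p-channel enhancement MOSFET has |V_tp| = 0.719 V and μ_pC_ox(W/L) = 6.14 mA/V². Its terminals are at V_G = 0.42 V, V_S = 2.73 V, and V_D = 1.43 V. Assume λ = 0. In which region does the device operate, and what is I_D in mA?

V_SG = V_S − V_G = 2.73 − 0.42 = 2.31 V; V_SD = V_S − V_D = 2.73 − 1.43 = 1.3 V.
V_ov = V_SG − |V_tp| = 2.31 − 0.719 = 1.59 V.
Since V_SD = 1.3 V < V_ov = 1.59 V, the device is in the triode region.
I_D = k_p [V_ov · V_SD − ½ V_SD²] = 6.14 × [1.59 × 1.3 − 0.5 × 1.3²] = 7.51 mA.

Triode; I_D = 7.51 mA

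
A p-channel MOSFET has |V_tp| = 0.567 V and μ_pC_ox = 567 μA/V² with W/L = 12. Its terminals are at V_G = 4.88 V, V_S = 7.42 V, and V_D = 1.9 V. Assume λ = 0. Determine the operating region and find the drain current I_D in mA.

V_SG = V_S − V_G = 7.42 − 4.88 = 2.54 V; V_SD = V_S − V_D = 7.42 − 1.9 = 5.52 V.
k_p = μ_pC_ox · (W/L) = 6.804 mA/V².
V_ov = V_SG − |V_tp| = 2.54 − 0.567 = 1.97 V.
Since V_SD = 5.52 V ≥ V_ov = 1.97 V, the device is in saturation.
I_D = ½ k_p V_ov² = 0.5 × 6.804 × 1.97² = 13.2 mA.

Saturation; I_D = 13.2 mA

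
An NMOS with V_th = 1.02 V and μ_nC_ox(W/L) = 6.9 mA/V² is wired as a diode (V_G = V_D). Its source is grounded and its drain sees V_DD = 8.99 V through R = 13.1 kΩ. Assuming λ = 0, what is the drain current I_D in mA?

I_D = 0.577 mA

With gate tied to drain, V_GS = V_DS ≥ V_GS − V_th, so the device is in saturation.
KCL at the drain: ½ k_n (V_GS − V_th)² = (V_DD − V_GS)/R.
Let x = V_GS − 1.02. Then 45.2 x² + x − 7.97 = 0, giving x = 0.409 V (positive root), so V_GS = 1.43 V.
I_D = (V_DD − V_GS)/R = (8.99 − 1.43) / 13.1 = 0.577 mA.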